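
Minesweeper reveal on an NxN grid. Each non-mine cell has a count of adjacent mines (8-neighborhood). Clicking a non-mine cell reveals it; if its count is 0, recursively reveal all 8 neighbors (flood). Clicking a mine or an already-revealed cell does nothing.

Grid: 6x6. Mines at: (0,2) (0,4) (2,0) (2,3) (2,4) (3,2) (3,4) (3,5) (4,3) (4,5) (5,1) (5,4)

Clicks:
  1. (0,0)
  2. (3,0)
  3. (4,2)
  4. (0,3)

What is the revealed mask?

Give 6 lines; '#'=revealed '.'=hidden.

Answer: ##.#..
##....
......
#.....
..#...
......

Derivation:
Click 1 (0,0) count=0: revealed 4 new [(0,0) (0,1) (1,0) (1,1)] -> total=4
Click 2 (3,0) count=1: revealed 1 new [(3,0)] -> total=5
Click 3 (4,2) count=3: revealed 1 new [(4,2)] -> total=6
Click 4 (0,3) count=2: revealed 1 new [(0,3)] -> total=7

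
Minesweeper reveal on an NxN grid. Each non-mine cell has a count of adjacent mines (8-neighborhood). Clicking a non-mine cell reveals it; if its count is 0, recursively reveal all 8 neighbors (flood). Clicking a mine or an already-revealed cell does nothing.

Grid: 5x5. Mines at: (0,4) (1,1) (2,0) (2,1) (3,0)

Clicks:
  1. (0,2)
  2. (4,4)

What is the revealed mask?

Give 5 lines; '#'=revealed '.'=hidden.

Answer: ..#..
..###
..###
.####
.####

Derivation:
Click 1 (0,2) count=1: revealed 1 new [(0,2)] -> total=1
Click 2 (4,4) count=0: revealed 14 new [(1,2) (1,3) (1,4) (2,2) (2,3) (2,4) (3,1) (3,2) (3,3) (3,4) (4,1) (4,2) (4,3) (4,4)] -> total=15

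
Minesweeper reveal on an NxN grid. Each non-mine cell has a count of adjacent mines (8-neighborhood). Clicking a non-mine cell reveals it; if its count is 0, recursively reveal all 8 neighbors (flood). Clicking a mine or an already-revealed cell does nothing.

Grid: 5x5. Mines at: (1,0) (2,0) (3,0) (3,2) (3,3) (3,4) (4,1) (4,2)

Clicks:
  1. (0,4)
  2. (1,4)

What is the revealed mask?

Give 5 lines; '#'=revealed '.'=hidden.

Click 1 (0,4) count=0: revealed 12 new [(0,1) (0,2) (0,3) (0,4) (1,1) (1,2) (1,3) (1,4) (2,1) (2,2) (2,3) (2,4)] -> total=12
Click 2 (1,4) count=0: revealed 0 new [(none)] -> total=12

Answer: .####
.####
.####
.....
.....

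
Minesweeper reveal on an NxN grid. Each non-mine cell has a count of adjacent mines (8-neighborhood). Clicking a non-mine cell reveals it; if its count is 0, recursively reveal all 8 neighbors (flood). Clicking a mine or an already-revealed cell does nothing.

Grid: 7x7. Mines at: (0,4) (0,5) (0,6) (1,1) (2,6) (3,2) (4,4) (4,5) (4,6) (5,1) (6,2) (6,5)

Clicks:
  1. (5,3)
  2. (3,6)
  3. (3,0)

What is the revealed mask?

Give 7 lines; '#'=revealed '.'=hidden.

Answer: .......
.......
##.....
##....#
##.....
...#...
.......

Derivation:
Click 1 (5,3) count=2: revealed 1 new [(5,3)] -> total=1
Click 2 (3,6) count=3: revealed 1 new [(3,6)] -> total=2
Click 3 (3,0) count=0: revealed 6 new [(2,0) (2,1) (3,0) (3,1) (4,0) (4,1)] -> total=8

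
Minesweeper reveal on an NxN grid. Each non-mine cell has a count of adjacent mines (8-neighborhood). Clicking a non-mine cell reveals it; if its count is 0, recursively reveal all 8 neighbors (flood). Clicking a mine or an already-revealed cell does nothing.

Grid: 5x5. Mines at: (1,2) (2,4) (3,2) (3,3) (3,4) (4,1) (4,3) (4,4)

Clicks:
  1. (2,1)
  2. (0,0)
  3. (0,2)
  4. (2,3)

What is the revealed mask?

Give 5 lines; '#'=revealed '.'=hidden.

Click 1 (2,1) count=2: revealed 1 new [(2,1)] -> total=1
Click 2 (0,0) count=0: revealed 7 new [(0,0) (0,1) (1,0) (1,1) (2,0) (3,0) (3,1)] -> total=8
Click 3 (0,2) count=1: revealed 1 new [(0,2)] -> total=9
Click 4 (2,3) count=5: revealed 1 new [(2,3)] -> total=10

Answer: ###..
##...
##.#.
##...
.....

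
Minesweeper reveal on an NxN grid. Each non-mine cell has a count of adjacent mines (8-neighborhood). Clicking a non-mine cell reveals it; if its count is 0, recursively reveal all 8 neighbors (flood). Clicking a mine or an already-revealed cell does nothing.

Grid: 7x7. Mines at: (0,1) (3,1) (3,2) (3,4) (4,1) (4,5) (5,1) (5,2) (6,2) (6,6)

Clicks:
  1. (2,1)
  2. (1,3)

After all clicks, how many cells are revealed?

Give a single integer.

Click 1 (2,1) count=2: revealed 1 new [(2,1)] -> total=1
Click 2 (1,3) count=0: revealed 17 new [(0,2) (0,3) (0,4) (0,5) (0,6) (1,2) (1,3) (1,4) (1,5) (1,6) (2,2) (2,3) (2,4) (2,5) (2,6) (3,5) (3,6)] -> total=18

Answer: 18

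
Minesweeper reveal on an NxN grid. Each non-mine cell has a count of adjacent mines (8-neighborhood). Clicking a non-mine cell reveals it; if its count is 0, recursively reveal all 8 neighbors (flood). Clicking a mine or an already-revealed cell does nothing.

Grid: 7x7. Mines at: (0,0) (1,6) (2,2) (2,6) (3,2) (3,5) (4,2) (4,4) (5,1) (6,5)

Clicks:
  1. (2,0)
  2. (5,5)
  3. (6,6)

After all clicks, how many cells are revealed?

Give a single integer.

Click 1 (2,0) count=0: revealed 8 new [(1,0) (1,1) (2,0) (2,1) (3,0) (3,1) (4,0) (4,1)] -> total=8
Click 2 (5,5) count=2: revealed 1 new [(5,5)] -> total=9
Click 3 (6,6) count=1: revealed 1 new [(6,6)] -> total=10

Answer: 10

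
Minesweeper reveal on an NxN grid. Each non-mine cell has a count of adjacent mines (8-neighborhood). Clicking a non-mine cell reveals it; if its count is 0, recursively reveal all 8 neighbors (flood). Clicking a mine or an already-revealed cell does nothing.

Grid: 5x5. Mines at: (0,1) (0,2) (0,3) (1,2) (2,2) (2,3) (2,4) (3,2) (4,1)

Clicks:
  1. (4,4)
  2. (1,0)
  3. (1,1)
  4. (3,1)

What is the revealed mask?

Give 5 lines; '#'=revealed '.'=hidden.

Answer: .....
##...
.....
.#.##
...##

Derivation:
Click 1 (4,4) count=0: revealed 4 new [(3,3) (3,4) (4,3) (4,4)] -> total=4
Click 2 (1,0) count=1: revealed 1 new [(1,0)] -> total=5
Click 3 (1,1) count=4: revealed 1 new [(1,1)] -> total=6
Click 4 (3,1) count=3: revealed 1 new [(3,1)] -> total=7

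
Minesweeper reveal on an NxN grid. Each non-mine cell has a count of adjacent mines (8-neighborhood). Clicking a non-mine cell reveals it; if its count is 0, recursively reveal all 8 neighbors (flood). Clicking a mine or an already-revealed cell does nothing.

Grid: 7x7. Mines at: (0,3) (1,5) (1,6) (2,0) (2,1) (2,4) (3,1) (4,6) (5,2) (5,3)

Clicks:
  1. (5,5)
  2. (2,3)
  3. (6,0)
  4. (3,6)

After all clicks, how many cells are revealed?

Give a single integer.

Answer: 9

Derivation:
Click 1 (5,5) count=1: revealed 1 new [(5,5)] -> total=1
Click 2 (2,3) count=1: revealed 1 new [(2,3)] -> total=2
Click 3 (6,0) count=0: revealed 6 new [(4,0) (4,1) (5,0) (5,1) (6,0) (6,1)] -> total=8
Click 4 (3,6) count=1: revealed 1 new [(3,6)] -> total=9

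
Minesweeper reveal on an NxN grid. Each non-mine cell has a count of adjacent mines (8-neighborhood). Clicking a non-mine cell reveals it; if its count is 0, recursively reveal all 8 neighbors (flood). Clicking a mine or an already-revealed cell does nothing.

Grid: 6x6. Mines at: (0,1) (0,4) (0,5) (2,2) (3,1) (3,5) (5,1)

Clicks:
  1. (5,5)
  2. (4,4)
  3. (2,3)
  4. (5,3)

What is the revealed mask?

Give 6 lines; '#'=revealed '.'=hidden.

Click 1 (5,5) count=0: revealed 11 new [(3,2) (3,3) (3,4) (4,2) (4,3) (4,4) (4,5) (5,2) (5,3) (5,4) (5,5)] -> total=11
Click 2 (4,4) count=1: revealed 0 new [(none)] -> total=11
Click 3 (2,3) count=1: revealed 1 new [(2,3)] -> total=12
Click 4 (5,3) count=0: revealed 0 new [(none)] -> total=12

Answer: ......
......
...#..
..###.
..####
..####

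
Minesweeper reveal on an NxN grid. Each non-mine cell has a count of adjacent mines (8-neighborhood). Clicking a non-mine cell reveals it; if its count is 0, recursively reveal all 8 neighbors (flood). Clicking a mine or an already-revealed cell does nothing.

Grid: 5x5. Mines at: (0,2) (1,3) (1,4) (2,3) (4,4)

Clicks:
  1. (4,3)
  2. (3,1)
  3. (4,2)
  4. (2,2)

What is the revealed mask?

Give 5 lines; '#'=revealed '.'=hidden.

Answer: ##...
###..
###..
####.
####.

Derivation:
Click 1 (4,3) count=1: revealed 1 new [(4,3)] -> total=1
Click 2 (3,1) count=0: revealed 15 new [(0,0) (0,1) (1,0) (1,1) (1,2) (2,0) (2,1) (2,2) (3,0) (3,1) (3,2) (3,3) (4,0) (4,1) (4,2)] -> total=16
Click 3 (4,2) count=0: revealed 0 new [(none)] -> total=16
Click 4 (2,2) count=2: revealed 0 new [(none)] -> total=16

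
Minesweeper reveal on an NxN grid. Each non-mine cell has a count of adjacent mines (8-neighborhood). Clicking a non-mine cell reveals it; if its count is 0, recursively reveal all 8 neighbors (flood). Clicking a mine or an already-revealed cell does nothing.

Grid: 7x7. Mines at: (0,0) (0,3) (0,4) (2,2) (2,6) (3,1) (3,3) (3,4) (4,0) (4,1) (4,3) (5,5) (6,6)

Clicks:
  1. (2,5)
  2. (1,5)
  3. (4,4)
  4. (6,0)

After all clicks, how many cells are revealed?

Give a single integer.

Click 1 (2,5) count=2: revealed 1 new [(2,5)] -> total=1
Click 2 (1,5) count=2: revealed 1 new [(1,5)] -> total=2
Click 3 (4,4) count=4: revealed 1 new [(4,4)] -> total=3
Click 4 (6,0) count=0: revealed 10 new [(5,0) (5,1) (5,2) (5,3) (5,4) (6,0) (6,1) (6,2) (6,3) (6,4)] -> total=13

Answer: 13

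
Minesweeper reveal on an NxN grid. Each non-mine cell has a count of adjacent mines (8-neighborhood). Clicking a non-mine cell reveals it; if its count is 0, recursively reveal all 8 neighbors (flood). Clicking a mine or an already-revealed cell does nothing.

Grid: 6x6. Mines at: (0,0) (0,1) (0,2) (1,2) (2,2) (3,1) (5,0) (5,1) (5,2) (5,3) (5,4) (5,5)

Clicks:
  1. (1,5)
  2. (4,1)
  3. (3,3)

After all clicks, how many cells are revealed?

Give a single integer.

Click 1 (1,5) count=0: revealed 15 new [(0,3) (0,4) (0,5) (1,3) (1,4) (1,5) (2,3) (2,4) (2,5) (3,3) (3,4) (3,5) (4,3) (4,4) (4,5)] -> total=15
Click 2 (4,1) count=4: revealed 1 new [(4,1)] -> total=16
Click 3 (3,3) count=1: revealed 0 new [(none)] -> total=16

Answer: 16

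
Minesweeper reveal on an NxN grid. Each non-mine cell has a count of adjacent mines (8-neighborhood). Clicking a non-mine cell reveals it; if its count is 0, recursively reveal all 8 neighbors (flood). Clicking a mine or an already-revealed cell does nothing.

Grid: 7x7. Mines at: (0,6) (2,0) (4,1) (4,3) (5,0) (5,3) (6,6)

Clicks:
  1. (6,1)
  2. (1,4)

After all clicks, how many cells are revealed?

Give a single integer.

Click 1 (6,1) count=1: revealed 1 new [(6,1)] -> total=1
Click 2 (1,4) count=0: revealed 31 new [(0,0) (0,1) (0,2) (0,3) (0,4) (0,5) (1,0) (1,1) (1,2) (1,3) (1,4) (1,5) (1,6) (2,1) (2,2) (2,3) (2,4) (2,5) (2,6) (3,1) (3,2) (3,3) (3,4) (3,5) (3,6) (4,4) (4,5) (4,6) (5,4) (5,5) (5,6)] -> total=32

Answer: 32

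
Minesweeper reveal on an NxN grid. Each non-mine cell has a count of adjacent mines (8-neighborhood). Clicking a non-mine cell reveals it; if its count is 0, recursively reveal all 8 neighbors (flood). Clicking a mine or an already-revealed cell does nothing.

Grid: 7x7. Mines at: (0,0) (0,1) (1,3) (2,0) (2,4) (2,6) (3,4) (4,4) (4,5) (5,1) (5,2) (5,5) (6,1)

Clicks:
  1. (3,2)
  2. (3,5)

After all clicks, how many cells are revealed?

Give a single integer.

Click 1 (3,2) count=0: revealed 9 new [(2,1) (2,2) (2,3) (3,1) (3,2) (3,3) (4,1) (4,2) (4,3)] -> total=9
Click 2 (3,5) count=5: revealed 1 new [(3,5)] -> total=10

Answer: 10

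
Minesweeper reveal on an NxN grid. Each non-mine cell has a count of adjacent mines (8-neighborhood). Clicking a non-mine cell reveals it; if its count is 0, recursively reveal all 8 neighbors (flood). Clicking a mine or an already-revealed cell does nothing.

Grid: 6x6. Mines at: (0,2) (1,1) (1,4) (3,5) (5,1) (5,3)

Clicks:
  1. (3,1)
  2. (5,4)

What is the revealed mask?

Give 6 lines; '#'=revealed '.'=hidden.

Click 1 (3,1) count=0: revealed 15 new [(2,0) (2,1) (2,2) (2,3) (2,4) (3,0) (3,1) (3,2) (3,3) (3,4) (4,0) (4,1) (4,2) (4,3) (4,4)] -> total=15
Click 2 (5,4) count=1: revealed 1 new [(5,4)] -> total=16

Answer: ......
......
#####.
#####.
#####.
....#.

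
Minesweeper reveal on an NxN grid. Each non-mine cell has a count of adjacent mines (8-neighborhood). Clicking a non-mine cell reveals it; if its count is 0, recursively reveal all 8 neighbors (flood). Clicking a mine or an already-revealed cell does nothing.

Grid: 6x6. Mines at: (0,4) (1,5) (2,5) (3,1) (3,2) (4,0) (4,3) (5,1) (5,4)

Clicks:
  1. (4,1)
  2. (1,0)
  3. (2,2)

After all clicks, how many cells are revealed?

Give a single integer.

Answer: 13

Derivation:
Click 1 (4,1) count=4: revealed 1 new [(4,1)] -> total=1
Click 2 (1,0) count=0: revealed 12 new [(0,0) (0,1) (0,2) (0,3) (1,0) (1,1) (1,2) (1,3) (2,0) (2,1) (2,2) (2,3)] -> total=13
Click 3 (2,2) count=2: revealed 0 new [(none)] -> total=13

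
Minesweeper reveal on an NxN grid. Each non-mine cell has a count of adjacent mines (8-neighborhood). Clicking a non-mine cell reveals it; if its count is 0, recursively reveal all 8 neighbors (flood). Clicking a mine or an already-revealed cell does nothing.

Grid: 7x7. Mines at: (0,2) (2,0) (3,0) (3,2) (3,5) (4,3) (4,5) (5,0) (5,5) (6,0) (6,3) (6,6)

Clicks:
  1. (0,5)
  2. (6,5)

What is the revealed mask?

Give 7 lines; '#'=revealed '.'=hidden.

Answer: ...####
...####
...####
.......
.......
.......
.....#.

Derivation:
Click 1 (0,5) count=0: revealed 12 new [(0,3) (0,4) (0,5) (0,6) (1,3) (1,4) (1,5) (1,6) (2,3) (2,4) (2,5) (2,6)] -> total=12
Click 2 (6,5) count=2: revealed 1 new [(6,5)] -> total=13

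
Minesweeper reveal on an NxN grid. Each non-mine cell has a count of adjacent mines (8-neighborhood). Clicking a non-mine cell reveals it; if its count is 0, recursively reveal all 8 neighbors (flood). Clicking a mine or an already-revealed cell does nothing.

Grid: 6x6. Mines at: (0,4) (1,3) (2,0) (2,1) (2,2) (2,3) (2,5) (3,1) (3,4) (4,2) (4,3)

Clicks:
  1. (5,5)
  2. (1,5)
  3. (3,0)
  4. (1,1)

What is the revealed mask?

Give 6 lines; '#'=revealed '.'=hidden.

Click 1 (5,5) count=0: revealed 4 new [(4,4) (4,5) (5,4) (5,5)] -> total=4
Click 2 (1,5) count=2: revealed 1 new [(1,5)] -> total=5
Click 3 (3,0) count=3: revealed 1 new [(3,0)] -> total=6
Click 4 (1,1) count=3: revealed 1 new [(1,1)] -> total=7

Answer: ......
.#...#
......
#.....
....##
....##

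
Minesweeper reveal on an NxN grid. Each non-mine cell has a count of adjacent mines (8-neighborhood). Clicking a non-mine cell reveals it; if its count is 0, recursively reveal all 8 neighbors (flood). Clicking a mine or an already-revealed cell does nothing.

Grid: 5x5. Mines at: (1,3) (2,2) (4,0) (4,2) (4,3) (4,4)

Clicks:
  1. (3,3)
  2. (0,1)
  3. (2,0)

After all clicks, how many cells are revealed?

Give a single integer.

Answer: 11

Derivation:
Click 1 (3,3) count=4: revealed 1 new [(3,3)] -> total=1
Click 2 (0,1) count=0: revealed 10 new [(0,0) (0,1) (0,2) (1,0) (1,1) (1,2) (2,0) (2,1) (3,0) (3,1)] -> total=11
Click 3 (2,0) count=0: revealed 0 new [(none)] -> total=11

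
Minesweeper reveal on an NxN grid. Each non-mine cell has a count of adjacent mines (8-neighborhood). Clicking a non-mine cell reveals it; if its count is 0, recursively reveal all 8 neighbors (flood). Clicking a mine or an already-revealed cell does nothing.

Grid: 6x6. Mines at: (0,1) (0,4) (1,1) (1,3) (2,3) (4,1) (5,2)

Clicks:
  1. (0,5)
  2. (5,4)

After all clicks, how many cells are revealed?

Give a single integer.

Click 1 (0,5) count=1: revealed 1 new [(0,5)] -> total=1
Click 2 (5,4) count=0: revealed 13 new [(1,4) (1,5) (2,4) (2,5) (3,3) (3,4) (3,5) (4,3) (4,4) (4,5) (5,3) (5,4) (5,5)] -> total=14

Answer: 14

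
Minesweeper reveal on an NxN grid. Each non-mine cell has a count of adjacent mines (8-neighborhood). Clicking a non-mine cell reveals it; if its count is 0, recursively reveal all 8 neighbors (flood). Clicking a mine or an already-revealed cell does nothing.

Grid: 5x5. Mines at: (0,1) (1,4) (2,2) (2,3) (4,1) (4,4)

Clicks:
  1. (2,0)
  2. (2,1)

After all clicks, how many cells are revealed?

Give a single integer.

Answer: 6

Derivation:
Click 1 (2,0) count=0: revealed 6 new [(1,0) (1,1) (2,0) (2,1) (3,0) (3,1)] -> total=6
Click 2 (2,1) count=1: revealed 0 new [(none)] -> total=6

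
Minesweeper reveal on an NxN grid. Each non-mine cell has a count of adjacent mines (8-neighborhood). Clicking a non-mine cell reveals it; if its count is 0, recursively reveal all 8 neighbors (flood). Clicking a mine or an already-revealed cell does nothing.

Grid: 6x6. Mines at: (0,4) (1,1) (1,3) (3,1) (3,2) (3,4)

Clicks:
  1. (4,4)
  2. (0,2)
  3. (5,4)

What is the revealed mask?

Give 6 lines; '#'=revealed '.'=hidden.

Answer: ..#...
......
......
......
######
######

Derivation:
Click 1 (4,4) count=1: revealed 1 new [(4,4)] -> total=1
Click 2 (0,2) count=2: revealed 1 new [(0,2)] -> total=2
Click 3 (5,4) count=0: revealed 11 new [(4,0) (4,1) (4,2) (4,3) (4,5) (5,0) (5,1) (5,2) (5,3) (5,4) (5,5)] -> total=13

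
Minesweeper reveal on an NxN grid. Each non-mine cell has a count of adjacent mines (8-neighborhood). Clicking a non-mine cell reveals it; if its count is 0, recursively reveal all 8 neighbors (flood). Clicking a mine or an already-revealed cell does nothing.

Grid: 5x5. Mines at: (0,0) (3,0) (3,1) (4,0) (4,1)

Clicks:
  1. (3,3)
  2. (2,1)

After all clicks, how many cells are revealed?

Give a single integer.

Answer: 18

Derivation:
Click 1 (3,3) count=0: revealed 18 new [(0,1) (0,2) (0,3) (0,4) (1,1) (1,2) (1,3) (1,4) (2,1) (2,2) (2,3) (2,4) (3,2) (3,3) (3,4) (4,2) (4,3) (4,4)] -> total=18
Click 2 (2,1) count=2: revealed 0 new [(none)] -> total=18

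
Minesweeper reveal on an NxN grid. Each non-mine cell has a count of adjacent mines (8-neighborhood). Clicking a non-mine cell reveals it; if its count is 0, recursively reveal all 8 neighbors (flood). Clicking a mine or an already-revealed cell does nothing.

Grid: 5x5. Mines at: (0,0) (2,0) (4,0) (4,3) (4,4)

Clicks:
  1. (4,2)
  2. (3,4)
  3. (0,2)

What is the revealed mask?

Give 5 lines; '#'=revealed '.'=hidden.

Click 1 (4,2) count=1: revealed 1 new [(4,2)] -> total=1
Click 2 (3,4) count=2: revealed 1 new [(3,4)] -> total=2
Click 3 (0,2) count=0: revealed 15 new [(0,1) (0,2) (0,3) (0,4) (1,1) (1,2) (1,3) (1,4) (2,1) (2,2) (2,3) (2,4) (3,1) (3,2) (3,3)] -> total=17

Answer: .####
.####
.####
.####
..#..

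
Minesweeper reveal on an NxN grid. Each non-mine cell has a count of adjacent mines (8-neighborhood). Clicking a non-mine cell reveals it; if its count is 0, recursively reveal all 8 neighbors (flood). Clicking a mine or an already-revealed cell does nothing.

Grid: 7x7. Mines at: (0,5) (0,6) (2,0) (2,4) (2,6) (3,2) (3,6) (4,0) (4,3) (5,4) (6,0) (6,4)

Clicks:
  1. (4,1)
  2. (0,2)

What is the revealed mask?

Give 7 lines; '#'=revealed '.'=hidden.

Click 1 (4,1) count=2: revealed 1 new [(4,1)] -> total=1
Click 2 (0,2) count=0: revealed 13 new [(0,0) (0,1) (0,2) (0,3) (0,4) (1,0) (1,1) (1,2) (1,3) (1,4) (2,1) (2,2) (2,3)] -> total=14

Answer: #####..
#####..
.###...
.......
.#.....
.......
.......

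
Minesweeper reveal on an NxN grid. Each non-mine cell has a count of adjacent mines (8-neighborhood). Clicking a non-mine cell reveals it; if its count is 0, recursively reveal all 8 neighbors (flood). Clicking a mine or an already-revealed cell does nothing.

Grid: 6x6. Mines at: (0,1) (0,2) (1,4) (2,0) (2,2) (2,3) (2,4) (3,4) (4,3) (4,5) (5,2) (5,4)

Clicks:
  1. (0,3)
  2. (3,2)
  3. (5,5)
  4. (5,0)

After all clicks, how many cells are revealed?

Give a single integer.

Click 1 (0,3) count=2: revealed 1 new [(0,3)] -> total=1
Click 2 (3,2) count=3: revealed 1 new [(3,2)] -> total=2
Click 3 (5,5) count=2: revealed 1 new [(5,5)] -> total=3
Click 4 (5,0) count=0: revealed 6 new [(3,0) (3,1) (4,0) (4,1) (5,0) (5,1)] -> total=9

Answer: 9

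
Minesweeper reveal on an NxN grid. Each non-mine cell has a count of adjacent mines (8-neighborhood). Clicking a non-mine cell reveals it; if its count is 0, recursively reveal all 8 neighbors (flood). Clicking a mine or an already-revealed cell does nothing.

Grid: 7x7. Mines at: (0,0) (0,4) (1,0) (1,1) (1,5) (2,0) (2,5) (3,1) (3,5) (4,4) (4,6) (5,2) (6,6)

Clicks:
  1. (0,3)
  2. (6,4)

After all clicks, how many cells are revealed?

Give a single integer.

Answer: 7

Derivation:
Click 1 (0,3) count=1: revealed 1 new [(0,3)] -> total=1
Click 2 (6,4) count=0: revealed 6 new [(5,3) (5,4) (5,5) (6,3) (6,4) (6,5)] -> total=7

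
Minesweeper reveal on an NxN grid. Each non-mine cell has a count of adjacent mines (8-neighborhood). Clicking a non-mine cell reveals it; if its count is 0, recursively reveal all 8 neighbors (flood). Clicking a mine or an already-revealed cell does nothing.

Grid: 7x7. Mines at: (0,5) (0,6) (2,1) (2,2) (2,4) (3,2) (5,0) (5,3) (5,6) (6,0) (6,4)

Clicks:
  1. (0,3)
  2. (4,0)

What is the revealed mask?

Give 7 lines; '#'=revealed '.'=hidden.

Click 1 (0,3) count=0: revealed 10 new [(0,0) (0,1) (0,2) (0,3) (0,4) (1,0) (1,1) (1,2) (1,3) (1,4)] -> total=10
Click 2 (4,0) count=1: revealed 1 new [(4,0)] -> total=11

Answer: #####..
#####..
.......
.......
#......
.......
.......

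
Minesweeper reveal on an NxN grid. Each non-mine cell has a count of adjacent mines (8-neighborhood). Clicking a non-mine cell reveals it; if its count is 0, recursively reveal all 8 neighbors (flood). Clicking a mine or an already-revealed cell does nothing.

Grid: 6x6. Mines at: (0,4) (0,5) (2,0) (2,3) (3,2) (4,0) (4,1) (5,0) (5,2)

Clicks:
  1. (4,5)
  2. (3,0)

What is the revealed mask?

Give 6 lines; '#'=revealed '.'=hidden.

Click 1 (4,5) count=0: revealed 13 new [(1,4) (1,5) (2,4) (2,5) (3,3) (3,4) (3,5) (4,3) (4,4) (4,5) (5,3) (5,4) (5,5)] -> total=13
Click 2 (3,0) count=3: revealed 1 new [(3,0)] -> total=14

Answer: ......
....##
....##
#..###
...###
...###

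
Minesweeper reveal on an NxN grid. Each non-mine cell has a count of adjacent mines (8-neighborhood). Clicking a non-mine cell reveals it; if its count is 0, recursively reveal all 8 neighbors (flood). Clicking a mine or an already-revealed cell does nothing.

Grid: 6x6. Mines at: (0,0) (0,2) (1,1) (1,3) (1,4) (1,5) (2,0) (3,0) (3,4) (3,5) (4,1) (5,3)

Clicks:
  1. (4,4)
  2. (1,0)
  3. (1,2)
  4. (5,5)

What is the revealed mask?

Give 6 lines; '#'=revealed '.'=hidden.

Answer: ......
#.#...
......
......
....##
....##

Derivation:
Click 1 (4,4) count=3: revealed 1 new [(4,4)] -> total=1
Click 2 (1,0) count=3: revealed 1 new [(1,0)] -> total=2
Click 3 (1,2) count=3: revealed 1 new [(1,2)] -> total=3
Click 4 (5,5) count=0: revealed 3 new [(4,5) (5,4) (5,5)] -> total=6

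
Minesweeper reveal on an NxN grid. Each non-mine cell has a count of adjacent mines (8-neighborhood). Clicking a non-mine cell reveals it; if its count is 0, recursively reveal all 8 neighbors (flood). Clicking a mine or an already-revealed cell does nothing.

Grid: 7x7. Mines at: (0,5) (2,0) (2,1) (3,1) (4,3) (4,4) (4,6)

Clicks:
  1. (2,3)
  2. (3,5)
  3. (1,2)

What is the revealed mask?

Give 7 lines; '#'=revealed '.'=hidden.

Answer: #####..
#######
..#####
..#####
.......
.......
.......

Derivation:
Click 1 (2,3) count=0: revealed 22 new [(0,0) (0,1) (0,2) (0,3) (0,4) (1,0) (1,1) (1,2) (1,3) (1,4) (1,5) (1,6) (2,2) (2,3) (2,4) (2,5) (2,6) (3,2) (3,3) (3,4) (3,5) (3,6)] -> total=22
Click 2 (3,5) count=2: revealed 0 new [(none)] -> total=22
Click 3 (1,2) count=1: revealed 0 new [(none)] -> total=22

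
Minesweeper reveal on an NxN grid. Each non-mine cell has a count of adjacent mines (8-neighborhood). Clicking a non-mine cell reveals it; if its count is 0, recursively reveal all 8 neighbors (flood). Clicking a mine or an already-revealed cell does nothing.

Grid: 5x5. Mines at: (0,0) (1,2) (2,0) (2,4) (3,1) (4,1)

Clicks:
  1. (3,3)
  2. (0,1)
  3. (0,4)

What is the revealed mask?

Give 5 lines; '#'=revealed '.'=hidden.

Answer: .#.##
...##
.....
...#.
.....

Derivation:
Click 1 (3,3) count=1: revealed 1 new [(3,3)] -> total=1
Click 2 (0,1) count=2: revealed 1 new [(0,1)] -> total=2
Click 3 (0,4) count=0: revealed 4 new [(0,3) (0,4) (1,3) (1,4)] -> total=6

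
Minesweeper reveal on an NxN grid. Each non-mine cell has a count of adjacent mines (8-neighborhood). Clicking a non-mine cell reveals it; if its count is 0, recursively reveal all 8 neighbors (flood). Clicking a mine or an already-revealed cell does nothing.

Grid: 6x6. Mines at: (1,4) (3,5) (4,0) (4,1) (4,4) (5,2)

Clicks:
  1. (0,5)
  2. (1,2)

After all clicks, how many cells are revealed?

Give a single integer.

Answer: 17

Derivation:
Click 1 (0,5) count=1: revealed 1 new [(0,5)] -> total=1
Click 2 (1,2) count=0: revealed 16 new [(0,0) (0,1) (0,2) (0,3) (1,0) (1,1) (1,2) (1,3) (2,0) (2,1) (2,2) (2,3) (3,0) (3,1) (3,2) (3,3)] -> total=17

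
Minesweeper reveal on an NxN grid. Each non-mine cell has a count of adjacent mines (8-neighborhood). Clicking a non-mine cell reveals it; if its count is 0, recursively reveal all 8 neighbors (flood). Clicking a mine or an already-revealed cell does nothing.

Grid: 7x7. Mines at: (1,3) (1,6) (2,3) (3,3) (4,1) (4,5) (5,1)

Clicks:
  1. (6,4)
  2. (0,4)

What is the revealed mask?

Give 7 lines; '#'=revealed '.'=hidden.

Answer: ....#..
.......
.......
.......
..###..
..#####
..#####

Derivation:
Click 1 (6,4) count=0: revealed 13 new [(4,2) (4,3) (4,4) (5,2) (5,3) (5,4) (5,5) (5,6) (6,2) (6,3) (6,4) (6,5) (6,6)] -> total=13
Click 2 (0,4) count=1: revealed 1 new [(0,4)] -> total=14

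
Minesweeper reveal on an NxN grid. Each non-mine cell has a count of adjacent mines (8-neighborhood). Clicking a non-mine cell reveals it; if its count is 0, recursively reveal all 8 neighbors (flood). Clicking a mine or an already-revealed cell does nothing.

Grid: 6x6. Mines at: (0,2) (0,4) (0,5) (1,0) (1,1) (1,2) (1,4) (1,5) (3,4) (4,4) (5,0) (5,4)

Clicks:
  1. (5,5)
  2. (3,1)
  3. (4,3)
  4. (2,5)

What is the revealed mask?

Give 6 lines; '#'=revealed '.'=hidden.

Click 1 (5,5) count=2: revealed 1 new [(5,5)] -> total=1
Click 2 (3,1) count=0: revealed 15 new [(2,0) (2,1) (2,2) (2,3) (3,0) (3,1) (3,2) (3,3) (4,0) (4,1) (4,2) (4,3) (5,1) (5,2) (5,3)] -> total=16
Click 3 (4,3) count=3: revealed 0 new [(none)] -> total=16
Click 4 (2,5) count=3: revealed 1 new [(2,5)] -> total=17

Answer: ......
......
####.#
####..
####..
.###.#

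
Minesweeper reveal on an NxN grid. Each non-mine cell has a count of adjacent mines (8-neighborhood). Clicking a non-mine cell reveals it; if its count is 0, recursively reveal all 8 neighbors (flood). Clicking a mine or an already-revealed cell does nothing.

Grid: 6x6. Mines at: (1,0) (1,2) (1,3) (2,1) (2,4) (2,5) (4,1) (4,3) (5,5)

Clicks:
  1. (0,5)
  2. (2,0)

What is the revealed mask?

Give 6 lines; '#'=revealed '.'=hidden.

Click 1 (0,5) count=0: revealed 4 new [(0,4) (0,5) (1,4) (1,5)] -> total=4
Click 2 (2,0) count=2: revealed 1 new [(2,0)] -> total=5

Answer: ....##
....##
#.....
......
......
......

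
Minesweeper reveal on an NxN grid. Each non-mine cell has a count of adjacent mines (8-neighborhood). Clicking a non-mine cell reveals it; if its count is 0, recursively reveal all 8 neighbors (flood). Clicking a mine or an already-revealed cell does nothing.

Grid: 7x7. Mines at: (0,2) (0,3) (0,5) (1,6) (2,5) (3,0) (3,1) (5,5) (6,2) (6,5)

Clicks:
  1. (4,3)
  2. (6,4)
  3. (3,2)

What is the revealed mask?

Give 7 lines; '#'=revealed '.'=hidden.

Answer: .......
..###..
..###..
..###..
..###..
..###..
....#..

Derivation:
Click 1 (4,3) count=0: revealed 15 new [(1,2) (1,3) (1,4) (2,2) (2,3) (2,4) (3,2) (3,3) (3,4) (4,2) (4,3) (4,4) (5,2) (5,3) (5,4)] -> total=15
Click 2 (6,4) count=2: revealed 1 new [(6,4)] -> total=16
Click 3 (3,2) count=1: revealed 0 new [(none)] -> total=16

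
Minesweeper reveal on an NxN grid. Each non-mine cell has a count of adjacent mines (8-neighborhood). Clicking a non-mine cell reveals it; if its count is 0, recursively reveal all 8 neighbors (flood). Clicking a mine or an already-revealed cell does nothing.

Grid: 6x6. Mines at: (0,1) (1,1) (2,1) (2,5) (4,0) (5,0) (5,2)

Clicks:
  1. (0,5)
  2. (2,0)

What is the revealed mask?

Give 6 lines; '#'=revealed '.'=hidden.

Answer: ..####
..####
#.###.
..####
..####
...###

Derivation:
Click 1 (0,5) count=0: revealed 22 new [(0,2) (0,3) (0,4) (0,5) (1,2) (1,3) (1,4) (1,5) (2,2) (2,3) (2,4) (3,2) (3,3) (3,4) (3,5) (4,2) (4,3) (4,4) (4,5) (5,3) (5,4) (5,5)] -> total=22
Click 2 (2,0) count=2: revealed 1 new [(2,0)] -> total=23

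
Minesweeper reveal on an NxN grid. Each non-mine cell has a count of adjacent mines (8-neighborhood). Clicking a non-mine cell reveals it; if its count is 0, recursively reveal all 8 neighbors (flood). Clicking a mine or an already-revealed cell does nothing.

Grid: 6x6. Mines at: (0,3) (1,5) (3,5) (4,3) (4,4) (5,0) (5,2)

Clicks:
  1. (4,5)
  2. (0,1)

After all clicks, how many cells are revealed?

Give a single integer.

Click 1 (4,5) count=2: revealed 1 new [(4,5)] -> total=1
Click 2 (0,1) count=0: revealed 21 new [(0,0) (0,1) (0,2) (1,0) (1,1) (1,2) (1,3) (1,4) (2,0) (2,1) (2,2) (2,3) (2,4) (3,0) (3,1) (3,2) (3,3) (3,4) (4,0) (4,1) (4,2)] -> total=22

Answer: 22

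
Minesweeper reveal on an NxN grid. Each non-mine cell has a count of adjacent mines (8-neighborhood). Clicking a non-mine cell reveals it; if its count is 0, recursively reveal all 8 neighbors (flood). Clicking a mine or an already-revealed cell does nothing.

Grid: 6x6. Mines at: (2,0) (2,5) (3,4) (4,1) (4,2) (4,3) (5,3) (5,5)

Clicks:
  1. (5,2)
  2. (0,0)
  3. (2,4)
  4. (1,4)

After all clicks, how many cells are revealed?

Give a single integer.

Click 1 (5,2) count=4: revealed 1 new [(5,2)] -> total=1
Click 2 (0,0) count=0: revealed 19 new [(0,0) (0,1) (0,2) (0,3) (0,4) (0,5) (1,0) (1,1) (1,2) (1,3) (1,4) (1,5) (2,1) (2,2) (2,3) (2,4) (3,1) (3,2) (3,3)] -> total=20
Click 3 (2,4) count=2: revealed 0 new [(none)] -> total=20
Click 4 (1,4) count=1: revealed 0 new [(none)] -> total=20

Answer: 20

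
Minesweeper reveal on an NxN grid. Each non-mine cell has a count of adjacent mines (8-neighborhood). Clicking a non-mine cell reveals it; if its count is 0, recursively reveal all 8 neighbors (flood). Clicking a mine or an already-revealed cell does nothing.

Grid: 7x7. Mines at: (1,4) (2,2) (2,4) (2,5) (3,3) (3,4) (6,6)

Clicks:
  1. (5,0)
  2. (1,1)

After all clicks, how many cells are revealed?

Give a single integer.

Answer: 31

Derivation:
Click 1 (5,0) count=0: revealed 31 new [(0,0) (0,1) (0,2) (0,3) (1,0) (1,1) (1,2) (1,3) (2,0) (2,1) (3,0) (3,1) (3,2) (4,0) (4,1) (4,2) (4,3) (4,4) (4,5) (5,0) (5,1) (5,2) (5,3) (5,4) (5,5) (6,0) (6,1) (6,2) (6,3) (6,4) (6,5)] -> total=31
Click 2 (1,1) count=1: revealed 0 new [(none)] -> total=31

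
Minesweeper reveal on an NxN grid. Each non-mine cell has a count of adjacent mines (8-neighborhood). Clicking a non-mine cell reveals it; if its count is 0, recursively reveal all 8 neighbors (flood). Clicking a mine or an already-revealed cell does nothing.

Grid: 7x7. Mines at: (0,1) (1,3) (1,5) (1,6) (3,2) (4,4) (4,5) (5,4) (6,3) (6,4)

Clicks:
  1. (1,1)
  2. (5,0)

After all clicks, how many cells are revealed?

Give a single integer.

Click 1 (1,1) count=1: revealed 1 new [(1,1)] -> total=1
Click 2 (5,0) count=0: revealed 14 new [(1,0) (2,0) (2,1) (3,0) (3,1) (4,0) (4,1) (4,2) (5,0) (5,1) (5,2) (6,0) (6,1) (6,2)] -> total=15

Answer: 15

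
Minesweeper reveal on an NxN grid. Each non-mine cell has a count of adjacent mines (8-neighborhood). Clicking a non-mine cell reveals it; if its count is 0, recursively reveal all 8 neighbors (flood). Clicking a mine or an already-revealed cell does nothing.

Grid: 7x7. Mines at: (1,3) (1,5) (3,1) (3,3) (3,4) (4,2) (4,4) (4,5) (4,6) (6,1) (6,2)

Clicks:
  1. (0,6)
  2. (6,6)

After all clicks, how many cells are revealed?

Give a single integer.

Answer: 9

Derivation:
Click 1 (0,6) count=1: revealed 1 new [(0,6)] -> total=1
Click 2 (6,6) count=0: revealed 8 new [(5,3) (5,4) (5,5) (5,6) (6,3) (6,4) (6,5) (6,6)] -> total=9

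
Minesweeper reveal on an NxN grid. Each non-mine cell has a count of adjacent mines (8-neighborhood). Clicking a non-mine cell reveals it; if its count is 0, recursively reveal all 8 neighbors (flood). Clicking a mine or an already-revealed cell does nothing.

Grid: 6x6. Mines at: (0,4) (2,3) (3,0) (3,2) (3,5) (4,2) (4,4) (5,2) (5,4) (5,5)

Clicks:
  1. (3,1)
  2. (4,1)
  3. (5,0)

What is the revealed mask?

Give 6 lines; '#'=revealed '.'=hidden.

Answer: ......
......
......
.#....
##....
##....

Derivation:
Click 1 (3,1) count=3: revealed 1 new [(3,1)] -> total=1
Click 2 (4,1) count=4: revealed 1 new [(4,1)] -> total=2
Click 3 (5,0) count=0: revealed 3 new [(4,0) (5,0) (5,1)] -> total=5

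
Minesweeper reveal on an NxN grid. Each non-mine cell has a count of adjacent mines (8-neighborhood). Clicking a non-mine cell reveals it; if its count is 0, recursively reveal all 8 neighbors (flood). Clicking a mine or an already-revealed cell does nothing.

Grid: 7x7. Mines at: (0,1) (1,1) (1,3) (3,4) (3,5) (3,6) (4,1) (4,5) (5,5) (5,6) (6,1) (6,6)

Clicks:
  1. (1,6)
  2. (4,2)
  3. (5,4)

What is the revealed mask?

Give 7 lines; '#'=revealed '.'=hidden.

Answer: ....###
....###
....###
.......
..#....
....#..
.......

Derivation:
Click 1 (1,6) count=0: revealed 9 new [(0,4) (0,5) (0,6) (1,4) (1,5) (1,6) (2,4) (2,5) (2,6)] -> total=9
Click 2 (4,2) count=1: revealed 1 new [(4,2)] -> total=10
Click 3 (5,4) count=2: revealed 1 new [(5,4)] -> total=11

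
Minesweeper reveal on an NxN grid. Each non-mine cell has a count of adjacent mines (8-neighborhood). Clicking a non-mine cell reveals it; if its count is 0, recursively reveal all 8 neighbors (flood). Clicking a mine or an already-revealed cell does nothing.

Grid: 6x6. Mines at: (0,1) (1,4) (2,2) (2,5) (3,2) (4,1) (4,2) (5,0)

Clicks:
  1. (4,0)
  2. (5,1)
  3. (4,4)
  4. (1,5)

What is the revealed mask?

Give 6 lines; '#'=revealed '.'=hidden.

Answer: ......
.....#
......
...###
#..###
.#.###

Derivation:
Click 1 (4,0) count=2: revealed 1 new [(4,0)] -> total=1
Click 2 (5,1) count=3: revealed 1 new [(5,1)] -> total=2
Click 3 (4,4) count=0: revealed 9 new [(3,3) (3,4) (3,5) (4,3) (4,4) (4,5) (5,3) (5,4) (5,5)] -> total=11
Click 4 (1,5) count=2: revealed 1 new [(1,5)] -> total=12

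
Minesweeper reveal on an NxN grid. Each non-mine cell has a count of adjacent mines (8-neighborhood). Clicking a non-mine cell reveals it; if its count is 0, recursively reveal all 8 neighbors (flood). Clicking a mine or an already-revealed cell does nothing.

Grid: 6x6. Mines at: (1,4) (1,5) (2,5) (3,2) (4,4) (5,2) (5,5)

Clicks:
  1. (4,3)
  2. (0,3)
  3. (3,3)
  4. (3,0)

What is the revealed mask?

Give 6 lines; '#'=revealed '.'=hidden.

Answer: ####..
####..
####..
##.#..
##.#..
##....

Derivation:
Click 1 (4,3) count=3: revealed 1 new [(4,3)] -> total=1
Click 2 (0,3) count=1: revealed 1 new [(0,3)] -> total=2
Click 3 (3,3) count=2: revealed 1 new [(3,3)] -> total=3
Click 4 (3,0) count=0: revealed 17 new [(0,0) (0,1) (0,2) (1,0) (1,1) (1,2) (1,3) (2,0) (2,1) (2,2) (2,3) (3,0) (3,1) (4,0) (4,1) (5,0) (5,1)] -> total=20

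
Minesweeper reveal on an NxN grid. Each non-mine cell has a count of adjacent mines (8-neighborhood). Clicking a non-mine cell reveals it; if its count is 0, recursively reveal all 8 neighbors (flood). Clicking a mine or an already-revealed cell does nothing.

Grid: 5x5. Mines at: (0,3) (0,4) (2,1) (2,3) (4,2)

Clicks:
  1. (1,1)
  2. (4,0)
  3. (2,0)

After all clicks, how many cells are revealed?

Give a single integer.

Click 1 (1,1) count=1: revealed 1 new [(1,1)] -> total=1
Click 2 (4,0) count=0: revealed 4 new [(3,0) (3,1) (4,0) (4,1)] -> total=5
Click 3 (2,0) count=1: revealed 1 new [(2,0)] -> total=6

Answer: 6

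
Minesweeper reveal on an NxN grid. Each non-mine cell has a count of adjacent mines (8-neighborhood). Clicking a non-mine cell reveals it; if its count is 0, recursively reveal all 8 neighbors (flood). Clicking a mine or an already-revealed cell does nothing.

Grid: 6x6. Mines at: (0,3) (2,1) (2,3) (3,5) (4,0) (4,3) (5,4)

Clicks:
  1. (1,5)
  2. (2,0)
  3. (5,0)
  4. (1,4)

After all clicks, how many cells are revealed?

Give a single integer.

Click 1 (1,5) count=0: revealed 6 new [(0,4) (0,5) (1,4) (1,5) (2,4) (2,5)] -> total=6
Click 2 (2,0) count=1: revealed 1 new [(2,0)] -> total=7
Click 3 (5,0) count=1: revealed 1 new [(5,0)] -> total=8
Click 4 (1,4) count=2: revealed 0 new [(none)] -> total=8

Answer: 8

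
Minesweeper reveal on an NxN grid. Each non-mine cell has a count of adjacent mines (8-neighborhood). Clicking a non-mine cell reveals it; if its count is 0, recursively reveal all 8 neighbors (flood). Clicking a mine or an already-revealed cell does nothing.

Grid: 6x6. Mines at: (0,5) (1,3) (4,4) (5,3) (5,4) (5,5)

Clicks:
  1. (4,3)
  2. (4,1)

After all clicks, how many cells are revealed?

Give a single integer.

Click 1 (4,3) count=3: revealed 1 new [(4,3)] -> total=1
Click 2 (4,1) count=0: revealed 20 new [(0,0) (0,1) (0,2) (1,0) (1,1) (1,2) (2,0) (2,1) (2,2) (2,3) (3,0) (3,1) (3,2) (3,3) (4,0) (4,1) (4,2) (5,0) (5,1) (5,2)] -> total=21

Answer: 21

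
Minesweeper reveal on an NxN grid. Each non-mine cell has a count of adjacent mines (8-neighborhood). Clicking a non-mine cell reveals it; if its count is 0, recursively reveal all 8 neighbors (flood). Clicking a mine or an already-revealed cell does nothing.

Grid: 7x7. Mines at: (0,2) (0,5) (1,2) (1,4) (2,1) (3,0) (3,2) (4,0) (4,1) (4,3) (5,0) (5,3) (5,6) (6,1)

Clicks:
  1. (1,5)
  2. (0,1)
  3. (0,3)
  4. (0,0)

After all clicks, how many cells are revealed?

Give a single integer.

Click 1 (1,5) count=2: revealed 1 new [(1,5)] -> total=1
Click 2 (0,1) count=2: revealed 1 new [(0,1)] -> total=2
Click 3 (0,3) count=3: revealed 1 new [(0,3)] -> total=3
Click 4 (0,0) count=0: revealed 3 new [(0,0) (1,0) (1,1)] -> total=6

Answer: 6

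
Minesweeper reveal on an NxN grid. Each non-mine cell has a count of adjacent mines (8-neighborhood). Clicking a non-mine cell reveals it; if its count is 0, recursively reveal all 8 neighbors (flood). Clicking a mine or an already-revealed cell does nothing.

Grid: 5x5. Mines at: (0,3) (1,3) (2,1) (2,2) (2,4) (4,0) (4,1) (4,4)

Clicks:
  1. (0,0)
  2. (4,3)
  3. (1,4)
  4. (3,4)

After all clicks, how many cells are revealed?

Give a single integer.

Click 1 (0,0) count=0: revealed 6 new [(0,0) (0,1) (0,2) (1,0) (1,1) (1,2)] -> total=6
Click 2 (4,3) count=1: revealed 1 new [(4,3)] -> total=7
Click 3 (1,4) count=3: revealed 1 new [(1,4)] -> total=8
Click 4 (3,4) count=2: revealed 1 new [(3,4)] -> total=9

Answer: 9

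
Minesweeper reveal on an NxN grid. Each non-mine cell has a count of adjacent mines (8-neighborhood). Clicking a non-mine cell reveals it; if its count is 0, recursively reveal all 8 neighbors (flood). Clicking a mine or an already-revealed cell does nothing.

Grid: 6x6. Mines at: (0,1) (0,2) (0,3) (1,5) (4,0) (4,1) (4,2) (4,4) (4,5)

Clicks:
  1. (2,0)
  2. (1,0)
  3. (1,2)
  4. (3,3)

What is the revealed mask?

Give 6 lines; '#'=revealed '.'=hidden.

Answer: ......
#####.
#####.
#####.
......
......

Derivation:
Click 1 (2,0) count=0: revealed 15 new [(1,0) (1,1) (1,2) (1,3) (1,4) (2,0) (2,1) (2,2) (2,3) (2,4) (3,0) (3,1) (3,2) (3,3) (3,4)] -> total=15
Click 2 (1,0) count=1: revealed 0 new [(none)] -> total=15
Click 3 (1,2) count=3: revealed 0 new [(none)] -> total=15
Click 4 (3,3) count=2: revealed 0 new [(none)] -> total=15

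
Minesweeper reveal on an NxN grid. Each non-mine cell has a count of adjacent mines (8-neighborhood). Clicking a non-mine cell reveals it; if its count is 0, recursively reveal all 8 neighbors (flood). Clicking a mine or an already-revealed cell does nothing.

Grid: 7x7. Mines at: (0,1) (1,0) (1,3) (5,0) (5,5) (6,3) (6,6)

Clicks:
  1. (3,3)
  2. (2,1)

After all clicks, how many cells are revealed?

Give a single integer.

Click 1 (3,3) count=0: revealed 31 new [(0,4) (0,5) (0,6) (1,4) (1,5) (1,6) (2,0) (2,1) (2,2) (2,3) (2,4) (2,5) (2,6) (3,0) (3,1) (3,2) (3,3) (3,4) (3,5) (3,6) (4,0) (4,1) (4,2) (4,3) (4,4) (4,5) (4,6) (5,1) (5,2) (5,3) (5,4)] -> total=31
Click 2 (2,1) count=1: revealed 0 new [(none)] -> total=31

Answer: 31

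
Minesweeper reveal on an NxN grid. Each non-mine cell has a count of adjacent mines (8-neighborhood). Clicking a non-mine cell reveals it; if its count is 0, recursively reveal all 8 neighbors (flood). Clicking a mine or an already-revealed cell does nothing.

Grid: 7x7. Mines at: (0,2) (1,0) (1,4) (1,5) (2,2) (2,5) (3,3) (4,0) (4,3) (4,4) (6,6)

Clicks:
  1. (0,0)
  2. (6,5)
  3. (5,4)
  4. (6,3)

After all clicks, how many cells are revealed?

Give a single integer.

Answer: 13

Derivation:
Click 1 (0,0) count=1: revealed 1 new [(0,0)] -> total=1
Click 2 (6,5) count=1: revealed 1 new [(6,5)] -> total=2
Click 3 (5,4) count=2: revealed 1 new [(5,4)] -> total=3
Click 4 (6,3) count=0: revealed 10 new [(5,0) (5,1) (5,2) (5,3) (5,5) (6,0) (6,1) (6,2) (6,3) (6,4)] -> total=13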